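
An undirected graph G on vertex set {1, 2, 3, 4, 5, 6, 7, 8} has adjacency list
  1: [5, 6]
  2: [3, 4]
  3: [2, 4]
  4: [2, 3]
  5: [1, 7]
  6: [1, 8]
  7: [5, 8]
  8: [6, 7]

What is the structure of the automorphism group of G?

G has two connected components, {1, 5, 6, 7, 8} and {2, 3, 4}; each is 2-regular, so G = C_5 ⊔ C_3. No automorphism exchanges components of different sizes, hence Aut(G) is the direct product D_3 × D_5, order 60.

D_3 × D_5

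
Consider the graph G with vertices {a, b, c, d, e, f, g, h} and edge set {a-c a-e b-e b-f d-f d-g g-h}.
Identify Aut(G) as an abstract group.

Z_2

The degree sequence is [2, 2, 1, 2, 2, 2, 2, 1]; the two degree-1 vertices c and h are the ends of a path, so G = P_8. The only nontrivial automorphism of a path is the end-to-end reflection, so Aut(G) ≅ Z_2.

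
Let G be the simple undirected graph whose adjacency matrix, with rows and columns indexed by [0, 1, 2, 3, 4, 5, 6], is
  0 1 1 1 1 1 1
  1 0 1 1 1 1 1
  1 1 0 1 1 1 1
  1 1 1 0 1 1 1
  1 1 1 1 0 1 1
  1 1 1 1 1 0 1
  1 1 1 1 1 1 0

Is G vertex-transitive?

Every vertex has degree 6, so G is the complete graph K_7. Every bijection on the vertex set is an automorphism of K_7; hence Aut(K_7) ≅ S_7, order 5040. This group acts transitively on the 7 vertices.

Yes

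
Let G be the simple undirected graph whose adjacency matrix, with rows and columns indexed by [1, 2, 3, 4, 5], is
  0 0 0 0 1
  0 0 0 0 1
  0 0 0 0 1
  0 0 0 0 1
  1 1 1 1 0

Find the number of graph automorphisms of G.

24

Vertex 5 has degree 4 and every other vertex has degree 1, so G is the star K_{1,4} with centre 5. Any automorphism fixes the centre and permutes the 4 leaves freely, so Aut(G) ≅ S_4 of order 4! = 24.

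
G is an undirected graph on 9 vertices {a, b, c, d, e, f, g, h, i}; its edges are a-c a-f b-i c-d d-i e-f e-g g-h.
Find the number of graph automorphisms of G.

2

The degree sequence is [2, 1, 2, 2, 2, 2, 2, 1, 2]; the two degree-1 vertices b and h are the ends of a path, so G = P_9. The only nontrivial automorphism of a path is the end-to-end reflection, so Aut(G) ≅ Z_2.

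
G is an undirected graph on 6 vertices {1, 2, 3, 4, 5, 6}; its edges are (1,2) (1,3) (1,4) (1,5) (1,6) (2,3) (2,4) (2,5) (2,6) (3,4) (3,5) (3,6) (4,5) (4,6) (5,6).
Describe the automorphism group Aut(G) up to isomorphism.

S_6

Every vertex has degree 5, so G is the complete graph K_6. Every bijection on the vertex set is an automorphism of K_6; hence Aut(K_6) ≅ S_6, order 720.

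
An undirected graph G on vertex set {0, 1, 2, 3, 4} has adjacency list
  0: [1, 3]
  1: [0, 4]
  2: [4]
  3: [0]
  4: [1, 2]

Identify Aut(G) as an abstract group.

Z_2

The degree sequence is [2, 2, 1, 1, 2]; the two degree-1 vertices 2 and 3 are the ends of a path, so G = P_5. The only nontrivial automorphism of a path is the end-to-end reflection, so Aut(G) ≅ Z_2.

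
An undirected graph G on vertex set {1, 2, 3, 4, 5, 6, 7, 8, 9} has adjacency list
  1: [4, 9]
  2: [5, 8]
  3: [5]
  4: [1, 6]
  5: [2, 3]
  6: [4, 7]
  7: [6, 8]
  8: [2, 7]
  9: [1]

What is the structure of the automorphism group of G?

C_2

The degree sequence is [2, 2, 1, 2, 2, 2, 2, 2, 1]; the two degree-1 vertices 3 and 9 are the ends of a path, so G = P_9. The only nontrivial automorphism of a path is the end-to-end reflection, so Aut(G) ≅ Z_2.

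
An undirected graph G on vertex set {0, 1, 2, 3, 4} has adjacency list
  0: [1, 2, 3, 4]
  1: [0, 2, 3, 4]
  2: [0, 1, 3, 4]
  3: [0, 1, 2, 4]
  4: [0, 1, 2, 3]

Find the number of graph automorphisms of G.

Every vertex has degree 4, so G is the complete graph K_5. Any permutation of the 5 vertices preserves K_5, so Aut(K_5) = S_5 of order 5! = 120.

120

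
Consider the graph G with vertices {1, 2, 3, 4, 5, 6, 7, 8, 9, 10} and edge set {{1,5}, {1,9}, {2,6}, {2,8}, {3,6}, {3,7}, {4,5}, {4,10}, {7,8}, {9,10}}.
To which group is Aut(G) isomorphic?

G has two connected components, {1, 4, 5, 9, 10} and {2, 3, 6, 7, 8}; each is 2-regular, so G = C_5 ⊔ C_5. With two isomorphic components, Aut(G) = Aut(C_5) ≀ S_2 = (D_5 × D_5) ⋊ Z_2: permute each cycle by D_5, then optionally swap the two cycles. Order 2·(2·5)² = 200.

(D_5 × D_5) ⋊ Z_2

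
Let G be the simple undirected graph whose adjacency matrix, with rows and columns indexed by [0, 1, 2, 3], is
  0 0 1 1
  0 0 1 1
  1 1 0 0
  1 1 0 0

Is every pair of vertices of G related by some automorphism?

G is 2-regular and bipartite on 2^2 = 4 vertices with girth 4; it is the hypercube graph Q_2. Aut(Q_2) consists of the signed permutations of the 2 coordinate axes: 2! permutations times 2^2 sign flips, so |Aut| = 2^2·2! = 8. Under this action every vertex can be carried to every other, so G is vertex-transitive.

Yes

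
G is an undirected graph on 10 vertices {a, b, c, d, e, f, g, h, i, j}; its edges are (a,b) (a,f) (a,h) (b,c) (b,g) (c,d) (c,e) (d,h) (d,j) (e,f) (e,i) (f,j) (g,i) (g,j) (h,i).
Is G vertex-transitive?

Yes

G is 3-regular on 10 vertices with no triangles and no 4-cycles (girth 5): this is the Petersen graph. It is a classical fact that the Petersen graph has automorphism group S_5 (order 120), arising from its description as the Kneser graph K(5,2). This group acts transitively on the 10 vertices.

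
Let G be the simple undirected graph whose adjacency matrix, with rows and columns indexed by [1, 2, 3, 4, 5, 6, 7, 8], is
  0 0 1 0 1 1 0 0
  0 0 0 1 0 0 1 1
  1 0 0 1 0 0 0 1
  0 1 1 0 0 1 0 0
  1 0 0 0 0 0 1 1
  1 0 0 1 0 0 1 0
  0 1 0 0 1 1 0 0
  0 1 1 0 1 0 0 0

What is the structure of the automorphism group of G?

Z_2^3 ⋊ S_3

G is 3-regular and bipartite on 2^3 = 8 vertices with girth 4; it is the hypercube graph Q_3. The symmetry group of the 3-cube is the hyperoctahedral group B_3 = Z_2 ≀ S_3, of order 2^3·3! = 48.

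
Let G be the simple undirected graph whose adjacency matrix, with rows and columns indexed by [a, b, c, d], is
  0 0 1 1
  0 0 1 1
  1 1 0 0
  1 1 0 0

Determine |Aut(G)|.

Every vertex has degree 2 and the graph is connected, so G is the 4-cycle C_4. C_4 has 4 rotations and 4 reflections, so Aut(C_4) ≅ D_4 of order 8.

8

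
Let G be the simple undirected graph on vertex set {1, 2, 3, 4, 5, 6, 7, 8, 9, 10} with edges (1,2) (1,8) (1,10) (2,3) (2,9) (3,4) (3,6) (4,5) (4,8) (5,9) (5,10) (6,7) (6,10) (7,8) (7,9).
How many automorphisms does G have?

120

G is 3-regular on 10 vertices with no triangles and no 4-cycles (girth 5): this is the Petersen graph. Viewing the Petersen graph as the Kneser graph K(5,2) — vertices are 2-subsets of {1,…,5}, edges join disjoint pairs — its automorphisms are exactly the permutations of the 5-element set, so Aut ≅ S_5 of order 120.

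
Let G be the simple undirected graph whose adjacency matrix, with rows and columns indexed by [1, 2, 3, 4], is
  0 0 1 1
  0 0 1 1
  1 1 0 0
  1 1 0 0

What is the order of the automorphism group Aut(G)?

8

Every vertex has degree 2 and the graph is connected, so G is the 4-cycle C_4. The automorphisms of the 4-cycle are exactly the symmetries of a regular 4-gon: the dihedral group D_4, |D_4| = 8.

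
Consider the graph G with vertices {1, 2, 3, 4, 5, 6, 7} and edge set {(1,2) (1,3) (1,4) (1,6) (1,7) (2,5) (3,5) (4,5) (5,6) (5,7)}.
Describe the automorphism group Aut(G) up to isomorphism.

The vertices split by degree into {1, 5} (degree 5) and {2, 3, 4, 6, 7} (degree 2); every edge runs between the two parts, so G is the complete bipartite graph K_{2,5}. The parts have unequal sizes, so no automorphism swaps them; each part is permuted independently, giving S_5 × S_2 of order 5!·2! = 240.

S_5 × S_2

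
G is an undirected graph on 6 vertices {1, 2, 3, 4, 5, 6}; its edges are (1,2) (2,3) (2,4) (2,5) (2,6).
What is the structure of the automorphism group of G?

Vertex 2 has degree 5 and every other vertex has degree 1, so G is the star K_{1,5} with centre 2. Any automorphism fixes the centre and permutes the 5 leaves freely, so Aut(G) ≅ S_5 of order 5! = 120.

S_5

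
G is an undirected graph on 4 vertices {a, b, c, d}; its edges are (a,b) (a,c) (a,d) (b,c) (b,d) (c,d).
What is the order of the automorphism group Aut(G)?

Every vertex has degree 3, so G is the complete graph K_4. Any permutation of the 4 vertices preserves K_4, so Aut(K_4) = S_4 of order 4! = 24.

24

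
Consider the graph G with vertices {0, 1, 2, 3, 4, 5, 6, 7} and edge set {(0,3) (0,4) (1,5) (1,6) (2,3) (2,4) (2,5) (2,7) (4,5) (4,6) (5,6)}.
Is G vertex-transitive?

Vertex 6 is the only vertex of degree 3, so every automorphism fixes it; G is not vertex-transitive.

No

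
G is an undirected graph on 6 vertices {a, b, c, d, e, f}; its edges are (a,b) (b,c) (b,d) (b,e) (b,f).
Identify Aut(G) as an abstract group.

Vertex b has degree 5 and every other vertex has degree 1, so G is the star K_{1,5} with centre b. Any automorphism fixes the centre and permutes the 5 leaves freely, so Aut(G) ≅ S_5 of order 5! = 120.

the symmetric group on 5 letters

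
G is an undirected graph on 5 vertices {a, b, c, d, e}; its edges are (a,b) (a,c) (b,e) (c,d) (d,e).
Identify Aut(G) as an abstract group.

the dihedral group of order 10

G is 2-regular and connected on 5 vertices, i.e. the cycle C_5. C_5 has 5 rotations and 5 reflections, so Aut(C_5) ≅ D_5 of order 10.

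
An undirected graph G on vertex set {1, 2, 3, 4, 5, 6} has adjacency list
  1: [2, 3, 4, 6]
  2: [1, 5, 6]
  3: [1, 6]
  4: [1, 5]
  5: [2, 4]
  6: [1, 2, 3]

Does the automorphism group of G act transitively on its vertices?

No

Vertex 1 is the only vertex of degree 4, so every automorphism fixes it; G is not vertex-transitive.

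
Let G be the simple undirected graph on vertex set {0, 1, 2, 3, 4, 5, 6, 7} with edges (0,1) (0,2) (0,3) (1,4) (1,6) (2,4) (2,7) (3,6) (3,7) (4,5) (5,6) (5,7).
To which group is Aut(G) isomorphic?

G is 3-regular and bipartite on 2^3 = 8 vertices with girth 4; it is the hypercube graph Q_3. The symmetry group of the 3-cube is the hyperoctahedral group B_3 = Z_2 ≀ S_3, of order 2^3·3! = 48.

the hyperoctahedral group B_3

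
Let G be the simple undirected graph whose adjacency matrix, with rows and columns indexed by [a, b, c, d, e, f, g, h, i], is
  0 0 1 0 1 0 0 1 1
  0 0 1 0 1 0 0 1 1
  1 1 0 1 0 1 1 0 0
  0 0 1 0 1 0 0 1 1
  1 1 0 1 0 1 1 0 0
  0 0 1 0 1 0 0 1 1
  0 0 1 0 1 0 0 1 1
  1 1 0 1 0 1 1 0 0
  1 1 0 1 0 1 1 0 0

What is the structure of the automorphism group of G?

The vertices split by degree into {c, e, h, i} (degree 5) and {a, b, d, f, g} (degree 4); every edge runs between the two parts, so G is the complete bipartite graph K_{4,5}. Automorphisms preserve the bipartition setwise (since the parts differ in size) and act as S_4 × S_5 within it; |Aut| = 2880.

S_4 × S_5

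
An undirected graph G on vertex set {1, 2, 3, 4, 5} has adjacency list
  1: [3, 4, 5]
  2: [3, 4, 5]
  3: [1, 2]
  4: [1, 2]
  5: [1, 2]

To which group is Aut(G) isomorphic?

The vertices split by degree into {1, 2} (degree 3) and {3, 4, 5} (degree 2); every edge runs between the two parts, so G is the complete bipartite graph K_{2,3}. The parts have unequal sizes, so no automorphism swaps them; each part is permuted independently, giving S_2 × S_3 of order 2!·3! = 12.

S_2 × S_3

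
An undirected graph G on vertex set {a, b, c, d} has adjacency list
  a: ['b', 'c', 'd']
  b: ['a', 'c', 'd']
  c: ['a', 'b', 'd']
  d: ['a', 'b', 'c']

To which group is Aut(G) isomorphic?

S_4

All 4 vertices are pairwise adjacent: G = K_4. Any permutation of the 4 vertices preserves K_4, so Aut(K_4) = S_4 of order 4! = 24.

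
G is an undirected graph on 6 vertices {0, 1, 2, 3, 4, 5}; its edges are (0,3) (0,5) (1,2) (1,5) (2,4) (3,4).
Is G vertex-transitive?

Yes

G is 2-regular and connected on 6 vertices, i.e. the cycle C_6. C_6 has 6 rotations and 6 reflections, so Aut(C_6) ≅ D_6 of order 12. This group acts transitively on the 6 vertices.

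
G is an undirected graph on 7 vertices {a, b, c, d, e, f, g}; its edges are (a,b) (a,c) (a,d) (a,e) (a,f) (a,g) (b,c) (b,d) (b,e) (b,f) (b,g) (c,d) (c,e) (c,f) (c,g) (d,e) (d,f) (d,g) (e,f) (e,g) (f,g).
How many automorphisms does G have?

Every vertex has degree 6, so G is the complete graph K_7. Every bijection on the vertex set is an automorphism of K_7; hence Aut(K_7) ≅ S_7, order 5040.

5040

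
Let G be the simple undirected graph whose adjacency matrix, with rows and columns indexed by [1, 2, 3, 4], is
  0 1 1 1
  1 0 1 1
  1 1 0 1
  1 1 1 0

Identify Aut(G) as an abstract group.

S_4

All 4 vertices are pairwise adjacent: G = K_4. Every bijection on the vertex set is an automorphism of K_4; hence Aut(K_4) ≅ S_4, order 24.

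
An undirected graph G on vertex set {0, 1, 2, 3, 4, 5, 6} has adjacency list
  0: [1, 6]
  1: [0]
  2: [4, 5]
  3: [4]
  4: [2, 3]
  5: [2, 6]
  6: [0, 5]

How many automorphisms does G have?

The degree sequence is [2, 1, 2, 1, 2, 2, 2]; the two degree-1 vertices 1 and 3 are the ends of a path, so G = P_7. A path has exactly one nontrivial symmetry — reversal — giving Aut(G) of order 2.

2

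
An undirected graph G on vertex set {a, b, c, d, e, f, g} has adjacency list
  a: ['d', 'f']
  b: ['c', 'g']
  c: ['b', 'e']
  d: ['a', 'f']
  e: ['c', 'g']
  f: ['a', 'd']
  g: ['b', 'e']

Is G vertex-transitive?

G has two connected components, {b, c, e, g} and {a, d, f}; each is 2-regular, so G = C_4 ⊔ C_3. The orbit of a under Aut(G) is {a, d, f}, which does not contain b, so G is not vertex-transitive.

No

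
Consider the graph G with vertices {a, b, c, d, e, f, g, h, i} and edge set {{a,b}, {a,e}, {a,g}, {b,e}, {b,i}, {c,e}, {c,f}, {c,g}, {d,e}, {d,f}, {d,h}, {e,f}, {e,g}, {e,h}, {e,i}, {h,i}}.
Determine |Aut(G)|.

16

Vertex e is the unique vertex of degree 8; the remaining 8 vertices each have degree 3 and induce a cycle, so G is the wheel on 9 vertices with hub e. Every automorphism fixes the hub and acts on the rim 8-cycle, so Aut(G) ≅ Aut(C_8) = D_8 of order 16.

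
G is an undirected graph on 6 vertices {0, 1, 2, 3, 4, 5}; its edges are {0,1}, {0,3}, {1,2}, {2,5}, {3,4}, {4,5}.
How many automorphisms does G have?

12

G is 2-regular and connected on 6 vertices, i.e. the cycle C_6. The automorphisms of the 6-cycle are exactly the symmetries of a regular 6-gon: the dihedral group D_6, |D_6| = 12.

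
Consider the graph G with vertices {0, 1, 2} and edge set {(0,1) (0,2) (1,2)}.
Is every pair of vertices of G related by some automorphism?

Yes

Every vertex has degree 2, so G is the complete graph K_3. Any permutation of the 3 vertices preserves K_3, so Aut(K_3) = S_3 of order 3! = 6. This group acts transitively on the 3 vertices.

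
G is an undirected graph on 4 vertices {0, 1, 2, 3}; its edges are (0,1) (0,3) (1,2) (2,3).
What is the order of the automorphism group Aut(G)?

8

G is 2-regular and bipartite with parts {0, 2} and {1, 3} (each part is independent and every cross-pair is an edge), so G = K_{2,2}. Each part can be permuted independently (S_2 × S_2) and the two equal-size parts can also be swapped, giving (S_2 × S_2) ⋊ Z_2 of order 2·(2!)² = 8.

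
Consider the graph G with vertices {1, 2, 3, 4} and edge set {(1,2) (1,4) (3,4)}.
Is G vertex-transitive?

Automorphisms preserve degree, but G has vertices of degree 1 and vertices of degree 2; no automorphism maps one to the other, so G is not vertex-transitive.

No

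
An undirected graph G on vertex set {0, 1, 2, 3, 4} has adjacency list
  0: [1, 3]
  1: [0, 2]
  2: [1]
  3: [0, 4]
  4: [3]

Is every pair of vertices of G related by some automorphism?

No

Automorphisms preserve degree, but G has vertices of degree 1 and vertices of degree 2; no automorphism maps one to the other, so G is not vertex-transitive.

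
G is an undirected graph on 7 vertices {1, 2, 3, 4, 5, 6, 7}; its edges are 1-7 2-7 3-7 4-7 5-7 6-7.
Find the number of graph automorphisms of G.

Vertex 7 has degree 6 and every other vertex has degree 1, so G is the star K_{1,6} with centre 7. Any automorphism fixes the centre and permutes the 6 leaves freely, so Aut(G) ≅ S_6 of order 6! = 720.

720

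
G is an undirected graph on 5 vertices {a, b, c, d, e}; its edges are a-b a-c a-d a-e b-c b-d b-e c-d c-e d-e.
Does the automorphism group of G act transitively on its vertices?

Every vertex has degree 4, so G is the complete graph K_5. Any permutation of the 5 vertices preserves K_5, so Aut(K_5) = S_5 of order 5! = 120. Under this action every vertex can be carried to every other, so G is vertex-transitive.

Yes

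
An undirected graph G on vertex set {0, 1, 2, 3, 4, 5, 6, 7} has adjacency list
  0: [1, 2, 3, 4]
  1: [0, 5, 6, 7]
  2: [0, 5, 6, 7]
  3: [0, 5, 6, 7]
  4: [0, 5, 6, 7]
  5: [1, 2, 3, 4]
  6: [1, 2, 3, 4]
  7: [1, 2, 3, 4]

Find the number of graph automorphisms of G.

1152

G is 4-regular and bipartite with parts {1, 2, 3, 4} and {0, 5, 6, 7} (each part is independent and every cross-pair is an edge), so G = K_{4,4}. Aut(K_{4,4}) is the wreath product S_4 ≀ Z_2: permute within each part, then optionally swap the parts; |Aut| = 2·(4!)² = 1152.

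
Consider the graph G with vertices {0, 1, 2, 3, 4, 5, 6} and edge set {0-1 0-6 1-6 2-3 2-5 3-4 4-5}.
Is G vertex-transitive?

G has two connected components, {2, 3, 4, 5} and {0, 1, 6}; each is 2-regular, so G = C_4 ⊔ C_3. The orbit of 0 under Aut(G) is {0, 1, 6}, which does not contain 2, so G is not vertex-transitive.

No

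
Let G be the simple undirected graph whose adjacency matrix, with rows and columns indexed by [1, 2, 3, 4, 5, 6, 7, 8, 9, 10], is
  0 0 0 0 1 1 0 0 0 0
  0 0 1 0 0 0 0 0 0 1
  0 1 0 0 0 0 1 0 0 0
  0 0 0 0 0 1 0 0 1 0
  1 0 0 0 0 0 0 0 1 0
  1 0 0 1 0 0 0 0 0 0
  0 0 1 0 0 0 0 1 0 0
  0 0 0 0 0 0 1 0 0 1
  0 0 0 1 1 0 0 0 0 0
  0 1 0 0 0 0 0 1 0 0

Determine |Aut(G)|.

200

G has two connected components, {1, 4, 5, 6, 9} and {2, 3, 7, 8, 10}; each is 2-regular, so G = C_5 ⊔ C_5. Aut of a disjoint union of two copies of C_5 is the wreath product D_5 ≀ Z_2, of order 2·10² = 200.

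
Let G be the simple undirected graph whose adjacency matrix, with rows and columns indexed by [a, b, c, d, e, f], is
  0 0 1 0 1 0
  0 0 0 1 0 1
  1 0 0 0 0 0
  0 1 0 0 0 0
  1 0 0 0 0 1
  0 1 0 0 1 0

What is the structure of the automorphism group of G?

The degree sequence is [2, 2, 1, 1, 2, 2]; the two degree-1 vertices c and d are the ends of a path, so G = P_6. A path has exactly one nontrivial symmetry — reversal — giving Aut(G) of order 2.

C_2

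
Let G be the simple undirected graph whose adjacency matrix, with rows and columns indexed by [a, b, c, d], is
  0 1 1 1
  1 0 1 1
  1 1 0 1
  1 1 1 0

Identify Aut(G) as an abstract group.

S_4

All 4 vertices are pairwise adjacent: G = K_4. Any permutation of the 4 vertices preserves K_4, so Aut(K_4) = S_4 of order 4! = 24.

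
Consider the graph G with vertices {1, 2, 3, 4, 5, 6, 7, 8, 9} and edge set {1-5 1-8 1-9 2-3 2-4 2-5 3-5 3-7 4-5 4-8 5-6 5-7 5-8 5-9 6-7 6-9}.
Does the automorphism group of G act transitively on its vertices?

Vertex 5 is the only vertex of degree 8, so every automorphism fixes it; G is not vertex-transitive.

No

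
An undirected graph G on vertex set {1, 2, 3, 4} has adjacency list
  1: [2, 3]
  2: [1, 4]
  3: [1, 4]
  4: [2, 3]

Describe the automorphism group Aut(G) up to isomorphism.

the dihedral group of order 8

G is 2-regular and bipartite on 2^2 = 4 vertices with girth 4; it is the hypercube graph Q_2. Aut(Q_2) consists of the signed permutations of the 2 coordinate axes: 2! permutations times 2^2 sign flips, so |Aut| = 2^2·2! = 8.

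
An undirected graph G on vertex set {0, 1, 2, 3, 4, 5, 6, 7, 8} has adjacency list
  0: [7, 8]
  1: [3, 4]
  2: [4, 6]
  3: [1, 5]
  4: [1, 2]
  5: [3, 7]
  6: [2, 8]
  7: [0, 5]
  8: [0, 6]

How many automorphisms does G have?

18

G is 2-regular and connected on 9 vertices, i.e. the cycle C_9. C_9 has 9 rotations and 9 reflections, so Aut(C_9) ≅ D_9 of order 18.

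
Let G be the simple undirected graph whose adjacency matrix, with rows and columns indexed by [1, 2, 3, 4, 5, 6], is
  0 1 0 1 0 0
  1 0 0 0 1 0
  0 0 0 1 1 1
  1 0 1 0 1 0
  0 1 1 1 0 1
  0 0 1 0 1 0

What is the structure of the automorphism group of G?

{e}

The degree sequence is [2, 2, 3, 3, 4, 2]. Checking the degree-preserving permutations of the vertex set shows that none except the identity preserves every edge, so Aut(G) is trivial.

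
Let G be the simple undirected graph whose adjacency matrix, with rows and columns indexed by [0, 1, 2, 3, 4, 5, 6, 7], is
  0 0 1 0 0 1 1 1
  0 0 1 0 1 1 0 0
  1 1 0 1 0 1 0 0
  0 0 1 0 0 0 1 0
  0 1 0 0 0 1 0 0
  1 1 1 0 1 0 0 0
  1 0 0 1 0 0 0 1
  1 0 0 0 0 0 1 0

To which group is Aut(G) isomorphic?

the trivial group

The degree sequence is [4, 3, 4, 2, 2, 4, 3, 2]. Checking the degree-preserving permutations of the vertex set shows that none except the identity preserves every edge, so Aut(G) is trivial.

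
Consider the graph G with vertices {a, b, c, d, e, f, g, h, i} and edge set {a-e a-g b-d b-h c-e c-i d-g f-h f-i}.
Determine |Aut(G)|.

Every vertex has degree 2 and the graph is connected, so G is the 9-cycle C_9. The automorphisms of the 9-cycle are exactly the symmetries of a regular 9-gon: the dihedral group D_9, |D_9| = 18.

18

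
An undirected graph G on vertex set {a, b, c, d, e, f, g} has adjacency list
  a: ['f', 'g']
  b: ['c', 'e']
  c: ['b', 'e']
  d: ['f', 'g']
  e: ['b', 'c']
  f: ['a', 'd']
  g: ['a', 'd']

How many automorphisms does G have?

G has two connected components, {a, d, f, g} and {b, c, e}; each is 2-regular, so G = C_4 ⊔ C_3. No automorphism exchanges components of different sizes, hence Aut(G) is the direct product D_3 × D_4, order 48.

48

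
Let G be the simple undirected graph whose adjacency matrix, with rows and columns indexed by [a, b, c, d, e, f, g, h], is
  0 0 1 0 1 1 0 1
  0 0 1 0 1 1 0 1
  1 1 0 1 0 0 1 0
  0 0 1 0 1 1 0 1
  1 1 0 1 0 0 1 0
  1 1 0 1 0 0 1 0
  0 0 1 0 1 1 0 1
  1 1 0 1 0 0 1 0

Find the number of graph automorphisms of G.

G is 4-regular and bipartite with parts {a, b, d, g} and {c, e, f, h} (each part is independent and every cross-pair is an edge), so G = K_{4,4}. Aut(K_{4,4}) is the wreath product S_4 ≀ Z_2: permute within each part, then optionally swap the parts; |Aut| = 2·(4!)² = 1152.

1152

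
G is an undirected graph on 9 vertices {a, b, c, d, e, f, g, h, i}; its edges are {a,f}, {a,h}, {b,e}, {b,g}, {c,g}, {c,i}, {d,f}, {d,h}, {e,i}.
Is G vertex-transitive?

G has two connected components, {b, c, e, g, i} and {a, d, f, h}; each is 2-regular, so G = C_5 ⊔ C_4. The orbit of a under Aut(G) is {a, d, f, h}, which does not contain b, so G is not vertex-transitive.

No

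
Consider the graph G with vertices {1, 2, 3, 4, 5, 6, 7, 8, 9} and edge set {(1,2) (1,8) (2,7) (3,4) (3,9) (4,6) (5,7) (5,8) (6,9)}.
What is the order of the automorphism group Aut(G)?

G has two connected components, {1, 2, 5, 7, 8} and {3, 4, 6, 9}; each is 2-regular, so G = C_5 ⊔ C_4. The components are non-isomorphic (different sizes), so Aut(G) = Aut(C_4) × Aut(C_5) = D_4 × D_5 of order 8·10 = 80.

80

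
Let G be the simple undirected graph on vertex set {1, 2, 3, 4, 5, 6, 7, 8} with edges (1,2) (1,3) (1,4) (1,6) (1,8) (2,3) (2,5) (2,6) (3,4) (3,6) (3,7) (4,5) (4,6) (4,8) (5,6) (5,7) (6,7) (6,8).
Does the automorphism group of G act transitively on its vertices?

No

Vertex 6 is the only vertex of degree 7, so every automorphism fixes it; G is not vertex-transitive.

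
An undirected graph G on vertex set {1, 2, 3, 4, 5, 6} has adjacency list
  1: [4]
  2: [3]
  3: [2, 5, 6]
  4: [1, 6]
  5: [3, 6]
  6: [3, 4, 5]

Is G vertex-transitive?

Automorphisms preserve degree, but G has vertices of degree 1 and vertices of degree 3; no automorphism maps one to the other, so G is not vertex-transitive.

No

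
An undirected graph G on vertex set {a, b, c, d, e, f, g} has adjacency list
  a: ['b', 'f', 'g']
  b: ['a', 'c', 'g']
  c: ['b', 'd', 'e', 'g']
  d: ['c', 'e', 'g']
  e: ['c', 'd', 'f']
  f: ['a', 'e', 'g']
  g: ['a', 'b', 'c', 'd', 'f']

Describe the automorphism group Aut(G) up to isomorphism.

the trivial group

The degree sequence is [3, 3, 4, 3, 3, 3, 5]. Checking the degree-preserving permutations of the vertex set shows that none except the identity preserves every edge, so Aut(G) is trivial.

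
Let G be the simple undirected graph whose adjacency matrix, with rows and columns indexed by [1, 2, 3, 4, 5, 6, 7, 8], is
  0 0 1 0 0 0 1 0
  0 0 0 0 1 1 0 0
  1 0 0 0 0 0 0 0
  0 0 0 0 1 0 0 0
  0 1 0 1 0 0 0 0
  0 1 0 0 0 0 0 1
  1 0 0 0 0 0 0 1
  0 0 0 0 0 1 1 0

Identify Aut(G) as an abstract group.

the cyclic group of order 2

The degree sequence is [2, 2, 1, 1, 2, 2, 2, 2]; the two degree-1 vertices 3 and 4 are the ends of a path, so G = P_8. A path has exactly one nontrivial symmetry — reversal — giving Aut(G) of order 2.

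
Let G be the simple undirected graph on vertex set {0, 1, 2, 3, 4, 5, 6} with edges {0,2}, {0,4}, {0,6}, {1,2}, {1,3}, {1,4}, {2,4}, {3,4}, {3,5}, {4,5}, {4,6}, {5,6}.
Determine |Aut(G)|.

12

Vertex 4 is the unique vertex of degree 6; the remaining 6 vertices each have degree 3 and induce a cycle, so G is the wheel on 7 vertices with hub 4. With the hub fixed, the remaining symmetry is that of the rim cycle C_6, giving the dihedral group D_6.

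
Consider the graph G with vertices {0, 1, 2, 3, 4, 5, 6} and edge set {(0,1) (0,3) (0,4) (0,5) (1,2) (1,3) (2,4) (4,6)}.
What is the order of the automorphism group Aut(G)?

Degrees alone do not determine every vertex (e.g. 1 and 4 both have degree 3), but their neighbour-degree multisets differ: N(1) has degrees [2, 2, 4] while N(4) has degrees [1, 2, 4]. Repeating this refinement separates all vertices, so the only automorphism is the identity.

1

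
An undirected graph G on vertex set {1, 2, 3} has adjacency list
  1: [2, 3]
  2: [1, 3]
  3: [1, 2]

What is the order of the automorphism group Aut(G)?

Every vertex has degree 2, so G is the complete graph K_3. Every bijection on the vertex set is an automorphism of K_3; hence Aut(K_3) ≅ S_3, order 6.

6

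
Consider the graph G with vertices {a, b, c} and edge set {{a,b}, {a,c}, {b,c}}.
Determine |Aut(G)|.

All 3 vertices are pairwise adjacent: G = K_3. Any permutation of the 3 vertices preserves K_3, so Aut(K_3) = S_3 of order 3! = 6.

6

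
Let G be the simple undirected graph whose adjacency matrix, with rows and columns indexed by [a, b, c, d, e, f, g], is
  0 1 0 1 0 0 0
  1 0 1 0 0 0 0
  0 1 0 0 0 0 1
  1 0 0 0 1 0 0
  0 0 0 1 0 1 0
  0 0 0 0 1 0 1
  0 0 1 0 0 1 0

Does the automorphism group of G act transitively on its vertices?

Every vertex has degree 2 and the graph is connected, so G is the 7-cycle C_7. C_7 has 7 rotations and 7 reflections, so Aut(C_7) ≅ D_7 of order 14. Under this action every vertex can be carried to every other, so G is vertex-transitive.

Yes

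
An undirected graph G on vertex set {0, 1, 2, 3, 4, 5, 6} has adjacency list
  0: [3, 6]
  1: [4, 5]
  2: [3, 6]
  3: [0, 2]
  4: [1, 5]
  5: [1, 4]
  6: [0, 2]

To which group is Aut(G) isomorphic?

D_3 × D_4

G has two connected components, {0, 2, 3, 6} and {1, 4, 5}; each is 2-regular, so G = C_4 ⊔ C_3. The components are non-isomorphic (different sizes), so Aut(G) = Aut(C_3) × Aut(C_4) = D_3 × D_4 of order 6·8 = 48.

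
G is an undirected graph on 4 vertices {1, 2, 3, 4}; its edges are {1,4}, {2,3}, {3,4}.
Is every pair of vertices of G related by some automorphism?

No

Automorphisms preserve degree, but G has vertices of degree 1 and vertices of degree 2; no automorphism maps one to the other, so G is not vertex-transitive.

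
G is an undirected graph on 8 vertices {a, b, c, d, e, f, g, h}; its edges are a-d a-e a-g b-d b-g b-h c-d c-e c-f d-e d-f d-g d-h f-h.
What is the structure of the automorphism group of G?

Vertex d is the unique vertex of degree 7; the remaining 7 vertices each have degree 3 and induce a cycle, so G is the wheel on 8 vertices with hub d. Every automorphism fixes the hub and acts on the rim 7-cycle, so Aut(G) ≅ Aut(C_7) = D_7 of order 14.

the dihedral group of order 14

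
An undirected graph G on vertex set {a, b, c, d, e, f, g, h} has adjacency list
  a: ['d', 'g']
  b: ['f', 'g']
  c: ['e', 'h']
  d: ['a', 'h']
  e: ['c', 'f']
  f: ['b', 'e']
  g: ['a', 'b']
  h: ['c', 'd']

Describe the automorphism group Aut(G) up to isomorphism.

G is 2-regular and connected on 8 vertices, i.e. the cycle C_8. The automorphisms of the 8-cycle are exactly the symmetries of a regular 8-gon: the dihedral group D_8, |D_8| = 16.

D_8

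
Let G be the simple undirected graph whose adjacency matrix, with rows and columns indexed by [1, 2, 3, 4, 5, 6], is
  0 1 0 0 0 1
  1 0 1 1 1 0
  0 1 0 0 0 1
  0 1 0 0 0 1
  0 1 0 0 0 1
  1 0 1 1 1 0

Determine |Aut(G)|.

48

The vertices split by degree into {2, 6} (degree 4) and {1, 3, 4, 5} (degree 2); every edge runs between the two parts, so G is the complete bipartite graph K_{2,4}. Automorphisms preserve the bipartition setwise (since the parts differ in size) and act as S_2 × S_4 within it; |Aut| = 48.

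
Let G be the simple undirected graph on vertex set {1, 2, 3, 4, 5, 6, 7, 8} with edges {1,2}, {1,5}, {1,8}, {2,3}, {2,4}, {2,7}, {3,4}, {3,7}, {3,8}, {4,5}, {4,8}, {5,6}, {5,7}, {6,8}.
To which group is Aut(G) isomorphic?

{e}

The degree sequence is [3, 4, 4, 4, 4, 2, 3, 4]. Checking the degree-preserving permutations of the vertex set shows that none except the identity preserves every edge, so Aut(G) is trivial.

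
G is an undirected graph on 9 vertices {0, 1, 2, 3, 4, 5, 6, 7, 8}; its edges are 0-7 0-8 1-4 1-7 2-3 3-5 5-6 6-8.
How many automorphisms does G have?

2

The degree sequence is [2, 2, 1, 2, 1, 2, 2, 2, 2]; the two degree-1 vertices 2 and 4 are the ends of a path, so G = P_9. A path has exactly one nontrivial symmetry — reversal — giving Aut(G) of order 2.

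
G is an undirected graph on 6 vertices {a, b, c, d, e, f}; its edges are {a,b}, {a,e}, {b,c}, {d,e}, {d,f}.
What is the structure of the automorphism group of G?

The degree sequence is [2, 2, 1, 2, 2, 1]; the two degree-1 vertices c and f are the ends of a path, so G = P_6. The only nontrivial automorphism of a path is the end-to-end reflection, so Aut(G) ≅ Z_2.

the cyclic group of order 2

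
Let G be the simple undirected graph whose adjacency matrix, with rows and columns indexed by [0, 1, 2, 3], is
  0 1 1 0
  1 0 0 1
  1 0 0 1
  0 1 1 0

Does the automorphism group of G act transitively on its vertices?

G is 2-regular and bipartite on 2^2 = 4 vertices with girth 4; it is the hypercube graph Q_2. The symmetry group of the 2-cube is the hyperoctahedral group B_2 = Z_2 ≀ S_2, of order 2^2·2! = 8. This group acts transitively on the 4 vertices.

Yes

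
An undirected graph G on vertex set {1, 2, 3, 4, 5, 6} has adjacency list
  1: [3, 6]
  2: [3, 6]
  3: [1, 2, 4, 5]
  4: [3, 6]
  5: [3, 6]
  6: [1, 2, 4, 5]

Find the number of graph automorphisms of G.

48

The vertices split by degree into {3, 6} (degree 4) and {1, 2, 4, 5} (degree 2); every edge runs between the two parts, so G is the complete bipartite graph K_{2,4}. Automorphisms preserve the bipartition setwise (since the parts differ in size) and act as S_4 × S_2 within it; |Aut| = 48.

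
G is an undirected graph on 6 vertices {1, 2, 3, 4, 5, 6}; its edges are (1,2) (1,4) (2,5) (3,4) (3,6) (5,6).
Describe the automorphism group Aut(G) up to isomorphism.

Every vertex has degree 2 and the graph is connected, so G is the 6-cycle C_6. The automorphisms of the 6-cycle are exactly the symmetries of a regular 6-gon: the dihedral group D_6, |D_6| = 12.

D_6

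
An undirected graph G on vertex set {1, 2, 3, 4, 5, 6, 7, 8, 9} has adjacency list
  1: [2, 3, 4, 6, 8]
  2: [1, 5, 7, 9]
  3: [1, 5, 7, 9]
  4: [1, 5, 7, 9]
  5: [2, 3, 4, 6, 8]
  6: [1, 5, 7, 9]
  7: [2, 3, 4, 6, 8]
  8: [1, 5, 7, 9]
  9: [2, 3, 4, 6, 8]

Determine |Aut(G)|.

2880

The vertices split by degree into {1, 5, 7, 9} (degree 5) and {2, 3, 4, 6, 8} (degree 4); every edge runs between the two parts, so G is the complete bipartite graph K_{4,5}. The parts have unequal sizes, so no automorphism swaps them; each part is permuted independently, giving S_4 × S_5 of order 4!·5! = 2880.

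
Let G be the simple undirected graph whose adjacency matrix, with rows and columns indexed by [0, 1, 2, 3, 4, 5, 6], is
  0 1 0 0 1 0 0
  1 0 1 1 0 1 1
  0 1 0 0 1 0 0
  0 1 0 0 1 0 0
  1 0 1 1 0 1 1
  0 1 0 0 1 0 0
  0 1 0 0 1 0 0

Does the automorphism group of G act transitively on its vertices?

No

Automorphisms preserve degree, but G has vertices of degree 2 and vertices of degree 5; no automorphism maps one to the other, so G is not vertex-transitive.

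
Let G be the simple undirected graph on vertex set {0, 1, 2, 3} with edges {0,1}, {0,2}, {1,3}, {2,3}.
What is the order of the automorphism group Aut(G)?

8

G is 2-regular and bipartite on 2^2 = 4 vertices with girth 4; it is the hypercube graph Q_2. Aut(Q_2) consists of the signed permutations of the 2 coordinate axes: 2! permutations times 2^2 sign flips, so |Aut| = 2^2·2! = 8.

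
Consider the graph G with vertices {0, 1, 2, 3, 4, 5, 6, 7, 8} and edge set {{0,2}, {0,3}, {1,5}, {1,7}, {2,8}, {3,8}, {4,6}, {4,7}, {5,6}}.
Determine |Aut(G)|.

80

G has two connected components, {1, 4, 5, 6, 7} and {0, 2, 3, 8}; each is 2-regular, so G = C_5 ⊔ C_4. The components are non-isomorphic (different sizes), so Aut(G) = Aut(C_4) × Aut(C_5) = D_4 × D_5 of order 8·10 = 80.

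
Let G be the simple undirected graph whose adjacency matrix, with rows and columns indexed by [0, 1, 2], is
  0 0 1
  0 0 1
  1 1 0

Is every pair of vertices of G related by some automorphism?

Vertex 2 is the only vertex of degree 2, so every automorphism fixes it; G is not vertex-transitive.

No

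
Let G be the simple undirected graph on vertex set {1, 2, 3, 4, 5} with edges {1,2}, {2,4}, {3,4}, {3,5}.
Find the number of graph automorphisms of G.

2

The degree sequence is [1, 2, 2, 2, 1]; the two degree-1 vertices 1 and 5 are the ends of a path, so G = P_5. The only nontrivial automorphism of a path is the end-to-end reflection, so Aut(G) ≅ Z_2.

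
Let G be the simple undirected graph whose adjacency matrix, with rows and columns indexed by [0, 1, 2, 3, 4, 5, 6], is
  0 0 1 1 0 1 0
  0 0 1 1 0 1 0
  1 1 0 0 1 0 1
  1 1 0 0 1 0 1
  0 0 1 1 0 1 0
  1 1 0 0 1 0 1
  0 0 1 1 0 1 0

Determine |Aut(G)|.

The vertices split by degree into {2, 3, 5} (degree 4) and {0, 1, 4, 6} (degree 3); every edge runs between the two parts, so G is the complete bipartite graph K_{3,4}. Automorphisms preserve the bipartition setwise (since the parts differ in size) and act as S_3 × S_4 within it; |Aut| = 144.

144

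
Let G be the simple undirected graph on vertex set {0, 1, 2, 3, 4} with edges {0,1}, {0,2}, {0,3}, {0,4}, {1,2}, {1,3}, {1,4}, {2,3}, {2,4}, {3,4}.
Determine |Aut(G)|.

Every vertex has degree 4, so G is the complete graph K_5. Any permutation of the 5 vertices preserves K_5, so Aut(K_5) = S_5 of order 5! = 120.

120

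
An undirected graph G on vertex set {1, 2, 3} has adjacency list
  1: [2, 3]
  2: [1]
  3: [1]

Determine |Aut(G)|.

The degree sequence is [2, 1, 1]; the two degree-1 vertices 2 and 3 are the ends of a path, so G = P_3. A path has exactly one nontrivial symmetry — reversal — giving Aut(G) of order 2.

2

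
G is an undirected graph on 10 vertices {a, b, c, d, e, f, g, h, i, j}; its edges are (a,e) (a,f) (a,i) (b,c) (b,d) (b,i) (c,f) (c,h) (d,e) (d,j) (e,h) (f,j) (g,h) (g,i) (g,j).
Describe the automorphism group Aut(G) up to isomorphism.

G is 3-regular on 10 vertices with no triangles and no 4-cycles (girth 5): this is the Petersen graph. Viewing the Petersen graph as the Kneser graph K(5,2) — vertices are 2-subsets of {1,…,5}, edges join disjoint pairs — its automorphisms are exactly the permutations of the 5-element set, so Aut ≅ S_5 of order 120.

S_5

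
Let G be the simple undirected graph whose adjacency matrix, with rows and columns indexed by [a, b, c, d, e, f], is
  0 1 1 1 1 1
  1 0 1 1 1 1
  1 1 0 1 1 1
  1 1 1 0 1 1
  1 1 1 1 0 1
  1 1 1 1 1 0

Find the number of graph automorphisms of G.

Every vertex has degree 5, so G is the complete graph K_6. Every bijection on the vertex set is an automorphism of K_6; hence Aut(K_6) ≅ S_6, order 720.

720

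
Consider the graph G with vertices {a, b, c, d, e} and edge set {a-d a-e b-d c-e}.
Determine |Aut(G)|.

2

The degree sequence is [2, 1, 1, 2, 2]; the two degree-1 vertices b and c are the ends of a path, so G = P_5. The only nontrivial automorphism of a path is the end-to-end reflection, so Aut(G) ≅ Z_2.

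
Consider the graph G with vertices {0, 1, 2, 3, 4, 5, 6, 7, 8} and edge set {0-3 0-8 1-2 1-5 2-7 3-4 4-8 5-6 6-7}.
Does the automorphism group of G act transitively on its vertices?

G has two connected components, {1, 2, 5, 6, 7} and {0, 3, 4, 8}; each is 2-regular, so G = C_5 ⊔ C_4. The orbit of 0 under Aut(G) is {0, 3, 4, 8}, which does not contain 1, so G is not vertex-transitive.

No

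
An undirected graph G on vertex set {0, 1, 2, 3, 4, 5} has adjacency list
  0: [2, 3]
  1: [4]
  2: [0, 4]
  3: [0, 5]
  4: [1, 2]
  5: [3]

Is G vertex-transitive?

Automorphisms preserve degree, but G has vertices of degree 1 and vertices of degree 2; no automorphism maps one to the other, so G is not vertex-transitive.

No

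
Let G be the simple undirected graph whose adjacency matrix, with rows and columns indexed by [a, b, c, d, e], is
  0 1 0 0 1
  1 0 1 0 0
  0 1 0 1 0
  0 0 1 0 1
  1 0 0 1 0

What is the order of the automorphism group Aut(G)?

10

G is 2-regular and connected on 5 vertices, i.e. the cycle C_5. C_5 has 5 rotations and 5 reflections, so Aut(C_5) ≅ D_5 of order 10.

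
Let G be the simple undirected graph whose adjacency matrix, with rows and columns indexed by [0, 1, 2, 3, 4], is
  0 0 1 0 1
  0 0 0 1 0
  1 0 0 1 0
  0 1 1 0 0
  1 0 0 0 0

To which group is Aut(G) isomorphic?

the cyclic group of order 2

The degree sequence is [2, 1, 2, 2, 1]; the two degree-1 vertices 1 and 4 are the ends of a path, so G = P_5. The only nontrivial automorphism of a path is the end-to-end reflection, so Aut(G) ≅ Z_2.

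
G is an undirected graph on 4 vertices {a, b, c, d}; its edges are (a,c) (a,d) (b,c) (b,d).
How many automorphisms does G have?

G is 2-regular and connected on 4 vertices, i.e. the cycle C_4. C_4 has 4 rotations and 4 reflections, so Aut(C_4) ≅ D_4 of order 8.

8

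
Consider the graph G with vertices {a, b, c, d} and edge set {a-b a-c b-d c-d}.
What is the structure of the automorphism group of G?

G is 2-regular and bipartite on 2^2 = 4 vertices with girth 4; it is the hypercube graph Q_2. The symmetry group of the 2-cube is the hyperoctahedral group B_2 = Z_2 ≀ S_2, of order 2^2·2! = 8.

the dihedral group of order 8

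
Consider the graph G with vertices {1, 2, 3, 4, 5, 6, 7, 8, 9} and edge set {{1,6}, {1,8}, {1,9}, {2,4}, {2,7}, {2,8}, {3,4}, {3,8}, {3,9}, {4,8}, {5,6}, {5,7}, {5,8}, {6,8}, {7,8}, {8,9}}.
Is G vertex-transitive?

No

Vertex 8 is the only vertex of degree 8, so every automorphism fixes it; G is not vertex-transitive.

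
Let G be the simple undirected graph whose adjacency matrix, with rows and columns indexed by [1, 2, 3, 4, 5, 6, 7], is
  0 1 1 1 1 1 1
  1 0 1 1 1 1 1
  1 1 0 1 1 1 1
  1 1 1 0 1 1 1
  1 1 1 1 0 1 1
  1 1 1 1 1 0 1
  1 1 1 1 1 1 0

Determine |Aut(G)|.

Every vertex has degree 6, so G is the complete graph K_7. Any permutation of the 7 vertices preserves K_7, so Aut(K_7) = S_7 of order 7! = 5040.

5040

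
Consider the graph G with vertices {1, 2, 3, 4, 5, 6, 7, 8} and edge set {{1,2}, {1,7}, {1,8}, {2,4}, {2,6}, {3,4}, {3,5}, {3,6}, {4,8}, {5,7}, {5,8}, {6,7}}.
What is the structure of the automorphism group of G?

Z_2^3 ⋊ S_3

G is 3-regular and bipartite on 2^3 = 8 vertices with girth 4; it is the hypercube graph Q_3. The symmetry group of the 3-cube is the hyperoctahedral group B_3 = Z_2 ≀ S_3, of order 2^3·3! = 48.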